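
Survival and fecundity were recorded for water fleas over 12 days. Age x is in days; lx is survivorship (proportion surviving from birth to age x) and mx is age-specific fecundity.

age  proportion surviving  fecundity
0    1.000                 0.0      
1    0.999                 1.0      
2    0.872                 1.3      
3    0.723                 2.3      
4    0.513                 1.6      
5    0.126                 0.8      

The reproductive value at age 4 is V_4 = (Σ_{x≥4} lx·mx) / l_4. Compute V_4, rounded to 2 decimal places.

1.80

lx·mx for x ≥ 4: 0.8208, 0.1008 → sum = 0.9216
V_4 = 0.9216 / l_4 = 0.9216 / 0.513 = 1.796491… → 1.80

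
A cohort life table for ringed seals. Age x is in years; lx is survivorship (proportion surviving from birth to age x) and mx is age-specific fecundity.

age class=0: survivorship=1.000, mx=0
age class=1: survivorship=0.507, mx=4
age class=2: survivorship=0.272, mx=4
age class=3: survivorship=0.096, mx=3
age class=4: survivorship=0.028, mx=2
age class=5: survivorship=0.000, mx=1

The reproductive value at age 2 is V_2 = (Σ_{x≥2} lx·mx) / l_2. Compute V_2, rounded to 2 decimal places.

5.26

lx·mx for x ≥ 2: 1.088, 0.288, 0.056, 0 → sum = 1.432
V_2 = 1.432 / l_2 = 1.432 / 0.272 = 5.264706… → 5.26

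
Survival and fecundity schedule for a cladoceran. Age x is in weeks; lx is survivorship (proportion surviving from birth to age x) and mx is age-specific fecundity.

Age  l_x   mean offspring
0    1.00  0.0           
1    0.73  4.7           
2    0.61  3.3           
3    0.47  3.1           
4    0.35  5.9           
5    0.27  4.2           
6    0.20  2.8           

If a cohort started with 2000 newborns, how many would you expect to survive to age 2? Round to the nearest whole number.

1220

Expected survivors = N0 · l_2 = 2000 × 0.61 = 1220 → 1220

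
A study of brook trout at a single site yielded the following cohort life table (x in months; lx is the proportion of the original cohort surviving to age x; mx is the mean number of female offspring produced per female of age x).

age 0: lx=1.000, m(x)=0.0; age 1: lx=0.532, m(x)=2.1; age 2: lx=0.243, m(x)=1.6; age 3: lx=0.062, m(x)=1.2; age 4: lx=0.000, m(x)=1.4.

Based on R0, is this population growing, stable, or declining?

R0 = Σ lx·mx = 0 + 1.1172 + 0.3888 + 0.0744 + 0 = 1.5804
R0 > 1, so the population is growing.

growing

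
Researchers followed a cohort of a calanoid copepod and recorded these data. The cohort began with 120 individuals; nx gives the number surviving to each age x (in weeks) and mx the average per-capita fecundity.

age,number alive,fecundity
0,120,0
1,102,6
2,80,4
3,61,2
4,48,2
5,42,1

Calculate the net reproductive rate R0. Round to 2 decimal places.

lx = nx/n0 = nx/120: 1, 0.85, 0.66667…, 0.50833…, 0.4, 0.35
lx·mx by age: 0, 5.1, 2.666667…, 1.016667…, 0.8, 0.35
R0 = Σ lx·mx = 9.933333… → 9.93

9.93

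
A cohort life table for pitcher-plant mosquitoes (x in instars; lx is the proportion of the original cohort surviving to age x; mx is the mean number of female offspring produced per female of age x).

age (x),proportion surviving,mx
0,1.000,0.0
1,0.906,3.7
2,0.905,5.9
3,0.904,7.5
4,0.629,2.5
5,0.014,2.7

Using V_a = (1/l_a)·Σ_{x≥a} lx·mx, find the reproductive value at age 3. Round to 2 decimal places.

9.28

lx·mx for x ≥ 3: 6.78, 1.5725, 0.0378 → sum = 8.3903
V_3 = 8.3903 / l_3 = 8.3903 / 0.904 = 9.281305… → 9.28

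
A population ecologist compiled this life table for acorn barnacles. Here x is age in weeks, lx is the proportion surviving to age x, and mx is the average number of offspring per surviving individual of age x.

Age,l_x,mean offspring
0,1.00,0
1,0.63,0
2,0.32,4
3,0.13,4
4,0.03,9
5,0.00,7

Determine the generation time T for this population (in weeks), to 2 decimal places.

lx·mx: 0, 0, 1.28, 0.52, 0.27, 0 → R0 = 2.07
x·lx·mx: 0, 0, 2.56, 1.56, 1.08, 0 → Σ = 5.2
T = 5.2 / 2.07 = 2.512077… → 2.51

2.51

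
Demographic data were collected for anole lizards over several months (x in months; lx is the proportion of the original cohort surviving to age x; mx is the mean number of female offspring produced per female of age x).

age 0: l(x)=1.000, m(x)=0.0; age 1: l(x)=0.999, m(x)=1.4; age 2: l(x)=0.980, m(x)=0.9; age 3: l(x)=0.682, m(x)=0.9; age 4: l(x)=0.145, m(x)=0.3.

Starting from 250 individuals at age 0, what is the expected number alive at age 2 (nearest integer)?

Expected survivors = N0 · l_2 = 250 × 0.980 = 245 → 245

245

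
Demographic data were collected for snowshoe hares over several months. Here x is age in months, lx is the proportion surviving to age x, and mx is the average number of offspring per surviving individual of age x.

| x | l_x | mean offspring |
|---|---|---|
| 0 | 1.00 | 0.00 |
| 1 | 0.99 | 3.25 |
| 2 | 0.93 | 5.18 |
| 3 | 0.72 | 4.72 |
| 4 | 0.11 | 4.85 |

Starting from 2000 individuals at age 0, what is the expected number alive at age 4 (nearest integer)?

Expected survivors = N0 · l_4 = 2000 × 0.11 = 220 → 220

220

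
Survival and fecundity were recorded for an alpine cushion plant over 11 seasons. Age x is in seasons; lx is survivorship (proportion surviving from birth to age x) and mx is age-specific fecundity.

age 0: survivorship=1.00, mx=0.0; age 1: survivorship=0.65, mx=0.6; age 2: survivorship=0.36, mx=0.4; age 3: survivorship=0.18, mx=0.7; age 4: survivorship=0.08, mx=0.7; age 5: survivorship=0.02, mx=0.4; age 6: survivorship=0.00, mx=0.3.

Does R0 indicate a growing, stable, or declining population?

R0 = Σ lx·mx = 0 + 0.39 + 0.144 + 0.126 + 0.056 + 0.008 + 0 = 0.724
R0 < 1, so the population is declining.

declining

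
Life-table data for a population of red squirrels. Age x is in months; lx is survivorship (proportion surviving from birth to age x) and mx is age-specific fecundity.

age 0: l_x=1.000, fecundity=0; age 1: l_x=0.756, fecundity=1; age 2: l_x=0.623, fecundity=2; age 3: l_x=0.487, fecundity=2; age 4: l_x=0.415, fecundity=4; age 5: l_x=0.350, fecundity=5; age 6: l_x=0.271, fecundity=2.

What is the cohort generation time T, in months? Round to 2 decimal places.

3.58

lx·mx: 0, 0.756, 1.246, 0.974, 1.66, 1.75, 0.542 → R0 = 6.928
x·lx·mx: 0, 0.756, 2.492, 2.922, 6.64, 8.75, 3.252 → Σ = 24.812
T = 24.812 / 6.928 = 3.581409… → 3.58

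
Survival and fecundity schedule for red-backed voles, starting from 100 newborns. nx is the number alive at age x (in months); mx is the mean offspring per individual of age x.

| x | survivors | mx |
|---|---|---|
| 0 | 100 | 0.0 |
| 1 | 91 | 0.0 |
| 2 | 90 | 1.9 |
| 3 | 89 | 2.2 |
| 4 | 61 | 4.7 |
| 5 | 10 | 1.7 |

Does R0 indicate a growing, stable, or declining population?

growing

lx = nx/n0 = nx/100: 1, 0.91, 0.9, 0.89, 0.61, 0.1
R0 = Σ lx·mx = 0 + 0 + 1.71 + 1.958 + 2.867 + 0.17 = 6.705
R0 > 1, so the population is growing.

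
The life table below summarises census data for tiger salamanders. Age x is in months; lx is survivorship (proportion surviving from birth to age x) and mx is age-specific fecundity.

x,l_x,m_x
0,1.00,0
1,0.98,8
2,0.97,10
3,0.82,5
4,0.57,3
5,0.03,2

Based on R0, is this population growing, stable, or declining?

R0 = Σ lx·mx = 0 + 7.84 + 9.7 + 4.1 + 1.71 + 0.06 = 23.41
R0 > 1, so the population is growing.

growing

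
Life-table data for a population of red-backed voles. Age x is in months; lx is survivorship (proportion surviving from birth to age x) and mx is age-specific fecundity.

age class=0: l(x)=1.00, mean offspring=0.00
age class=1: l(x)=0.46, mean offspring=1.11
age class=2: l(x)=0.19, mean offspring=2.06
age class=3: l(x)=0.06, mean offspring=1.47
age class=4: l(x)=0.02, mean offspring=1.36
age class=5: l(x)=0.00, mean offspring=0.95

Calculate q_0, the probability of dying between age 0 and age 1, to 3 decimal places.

q_0 = (l_0 − l_1) / l_0 = (1 − 0.46) / 1
     = 0.54 / 1 = 0.54 → 0.540

0.540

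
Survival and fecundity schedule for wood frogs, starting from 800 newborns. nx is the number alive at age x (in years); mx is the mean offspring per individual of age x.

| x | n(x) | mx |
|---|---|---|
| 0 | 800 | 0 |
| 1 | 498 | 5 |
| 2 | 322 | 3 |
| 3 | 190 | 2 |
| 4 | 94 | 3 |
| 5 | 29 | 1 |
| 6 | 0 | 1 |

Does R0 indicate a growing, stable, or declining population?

lx = nx/n0 = nx/800: 1, 0.6225, 0.4025, 0.2375, 0.1175, 0.03625, 0
R0 = Σ lx·mx = 0 + 3.1125 + 1.2075 + 0.475 + 0.3525 + 0.03625 + 0 = 5.18375
R0 > 1, so the population is growing.

growing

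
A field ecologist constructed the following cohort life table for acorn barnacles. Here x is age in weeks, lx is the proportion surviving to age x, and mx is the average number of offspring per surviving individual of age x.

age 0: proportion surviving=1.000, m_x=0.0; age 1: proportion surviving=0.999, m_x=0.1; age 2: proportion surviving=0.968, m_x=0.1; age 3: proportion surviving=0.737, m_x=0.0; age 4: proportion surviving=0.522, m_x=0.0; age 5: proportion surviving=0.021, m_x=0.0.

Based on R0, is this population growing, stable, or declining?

R0 = Σ lx·mx = 0 + 0.0999 + 0.0968 + 0 + 0 + 0 = 0.1967
R0 < 1, so the population is declining.

declining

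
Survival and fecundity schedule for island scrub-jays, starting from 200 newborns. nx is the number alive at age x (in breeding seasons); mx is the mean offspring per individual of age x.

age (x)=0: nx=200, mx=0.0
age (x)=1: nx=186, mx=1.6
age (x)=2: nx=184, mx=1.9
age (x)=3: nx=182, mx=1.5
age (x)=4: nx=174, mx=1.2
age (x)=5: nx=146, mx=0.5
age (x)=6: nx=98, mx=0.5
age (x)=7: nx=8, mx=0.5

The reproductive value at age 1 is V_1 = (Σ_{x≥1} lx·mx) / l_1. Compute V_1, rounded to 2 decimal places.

lx = nx/n0 = nx/200: 1, 0.93, 0.92, 0.91, 0.87, 0.73, 0.49, 0.04
lx·mx for x ≥ 1: 1.488, 1.748, 1.365, 1.044, 0.365, 0.245, 0.02 → sum = 6.275
V_1 = 6.275 / l_1 = 6.275 / 0.93 = 6.747312… → 6.75

6.75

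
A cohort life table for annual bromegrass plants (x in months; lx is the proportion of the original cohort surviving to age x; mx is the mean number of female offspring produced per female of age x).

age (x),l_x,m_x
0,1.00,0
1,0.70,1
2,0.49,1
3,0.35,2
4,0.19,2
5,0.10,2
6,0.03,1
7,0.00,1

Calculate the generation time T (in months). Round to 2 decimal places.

2.59

lx·mx: 0, 0.7, 0.49, 0.7, 0.38, 0.2, 0.03, 0 → R0 = 2.5
x·lx·mx: 0, 0.7, 0.98, 2.1, 1.52, 1, 0.18, 0 → Σ = 6.48
T = 6.48 / 2.5 = 2.592 → 2.59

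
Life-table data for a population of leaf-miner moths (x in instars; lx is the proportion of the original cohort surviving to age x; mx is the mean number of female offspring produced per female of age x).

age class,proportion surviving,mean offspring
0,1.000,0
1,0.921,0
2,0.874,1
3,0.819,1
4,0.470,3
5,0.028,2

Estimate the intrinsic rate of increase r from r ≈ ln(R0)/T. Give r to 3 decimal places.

R0 = Σ lx·mx = 0 + 0 + 0.874 + 0.819 + 1.41 + 0.056 = 3.159
Σ x·lx·mx = 10.125; T = 10.125/3.159 = 3.20513…
r ≈ ln(R0)/T = ln(3.159)/3.20513… = 0.35888… → 0.359

0.359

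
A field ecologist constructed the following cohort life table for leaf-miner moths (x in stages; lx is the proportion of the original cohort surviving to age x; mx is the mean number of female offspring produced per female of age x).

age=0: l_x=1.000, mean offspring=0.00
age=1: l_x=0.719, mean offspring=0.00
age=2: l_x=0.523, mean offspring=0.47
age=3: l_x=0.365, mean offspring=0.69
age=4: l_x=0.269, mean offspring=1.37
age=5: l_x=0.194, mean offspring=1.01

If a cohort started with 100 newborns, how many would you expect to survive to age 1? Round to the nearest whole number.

Expected survivors = N0 · l_1 = 100 × 0.719 = 71.9 → 72

72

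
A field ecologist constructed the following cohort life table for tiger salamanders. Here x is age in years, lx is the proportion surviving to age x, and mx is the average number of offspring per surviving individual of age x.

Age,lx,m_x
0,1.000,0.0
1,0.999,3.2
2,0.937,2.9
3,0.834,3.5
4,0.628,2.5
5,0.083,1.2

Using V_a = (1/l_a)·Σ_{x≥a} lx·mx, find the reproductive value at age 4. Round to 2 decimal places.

lx·mx for x ≥ 4: 1.57, 0.0996 → sum = 1.6696
V_4 = 1.6696 / l_4 = 1.6696 / 0.628 = 2.658599… → 2.66

2.66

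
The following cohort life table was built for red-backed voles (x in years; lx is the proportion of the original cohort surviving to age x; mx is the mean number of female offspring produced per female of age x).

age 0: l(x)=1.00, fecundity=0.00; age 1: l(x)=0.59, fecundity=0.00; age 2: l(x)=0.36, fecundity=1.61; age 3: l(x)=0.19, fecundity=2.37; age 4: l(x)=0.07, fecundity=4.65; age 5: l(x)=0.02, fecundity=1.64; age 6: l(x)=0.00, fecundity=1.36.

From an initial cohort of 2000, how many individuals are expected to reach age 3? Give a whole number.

Expected survivors = N0 · l_3 = 2000 × 0.19 = 380 → 380

380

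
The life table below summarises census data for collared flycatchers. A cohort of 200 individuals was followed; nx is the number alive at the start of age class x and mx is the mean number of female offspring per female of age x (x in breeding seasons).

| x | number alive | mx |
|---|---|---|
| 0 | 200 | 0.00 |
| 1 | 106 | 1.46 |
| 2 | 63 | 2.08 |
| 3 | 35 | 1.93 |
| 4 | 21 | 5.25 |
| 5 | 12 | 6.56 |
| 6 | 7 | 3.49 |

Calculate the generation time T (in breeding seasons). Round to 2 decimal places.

lx = nx/n0 = nx/200: 1, 0.53, 0.315, 0.175, 0.105, 0.06, 0.035
lx·mx: 0, 0.7738, 0.6552, 0.33775, 0.55125, 0.3936, 0.12215 → R0 = 2.83375
x·lx·mx: 0, 0.7738, 1.3104, 1.01325, 2.205, 1.968, 0.7329 → Σ = 8.00335
T = 8.00335 / 2.83375 = 2.824296… → 2.82

2.82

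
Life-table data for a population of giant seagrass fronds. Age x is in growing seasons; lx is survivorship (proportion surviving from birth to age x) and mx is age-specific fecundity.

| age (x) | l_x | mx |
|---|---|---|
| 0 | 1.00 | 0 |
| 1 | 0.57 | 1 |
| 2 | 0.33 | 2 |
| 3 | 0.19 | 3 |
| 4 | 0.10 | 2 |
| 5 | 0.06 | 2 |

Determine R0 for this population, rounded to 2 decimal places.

2.12

lx·mx by age: 0, 0.57, 0.66, 0.57, 0.2, 0.12
R0 = Σ lx·mx = 2.12 → 2.12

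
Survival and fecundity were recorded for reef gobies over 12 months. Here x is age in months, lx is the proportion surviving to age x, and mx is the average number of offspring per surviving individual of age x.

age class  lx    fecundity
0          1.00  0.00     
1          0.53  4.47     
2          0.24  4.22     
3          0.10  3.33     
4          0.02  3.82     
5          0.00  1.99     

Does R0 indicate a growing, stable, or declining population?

R0 = Σ lx·mx = 0 + 2.3691 + 1.0128 + 0.333 + 0.0764 + 0 = 3.7913
R0 > 1, so the population is growing.

growing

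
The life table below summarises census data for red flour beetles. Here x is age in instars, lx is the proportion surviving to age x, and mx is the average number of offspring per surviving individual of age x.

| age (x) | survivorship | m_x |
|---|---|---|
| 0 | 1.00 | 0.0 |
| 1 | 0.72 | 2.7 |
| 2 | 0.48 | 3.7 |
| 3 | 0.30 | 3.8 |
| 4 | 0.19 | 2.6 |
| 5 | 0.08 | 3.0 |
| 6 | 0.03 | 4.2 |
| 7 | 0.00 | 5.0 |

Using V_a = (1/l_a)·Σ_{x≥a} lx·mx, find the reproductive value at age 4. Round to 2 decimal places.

lx·mx for x ≥ 4: 0.494, 0.24, 0.126, 0 → sum = 0.86
V_4 = 0.86 / l_4 = 0.86 / 0.19 = 4.526316… → 4.53

4.53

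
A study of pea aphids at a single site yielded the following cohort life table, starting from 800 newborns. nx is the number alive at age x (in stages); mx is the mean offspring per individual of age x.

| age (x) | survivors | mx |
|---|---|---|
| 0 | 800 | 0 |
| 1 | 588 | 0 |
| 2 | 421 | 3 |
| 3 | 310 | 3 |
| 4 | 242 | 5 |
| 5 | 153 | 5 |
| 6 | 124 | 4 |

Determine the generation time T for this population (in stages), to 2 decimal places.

lx = nx/n0 = nx/800: 1, 0.735, 0.52625, 0.3875, 0.3025, 0.19125, 0.155
lx·mx: 0, 0, 1.57875, 1.1625, 1.5125, 0.95625, 0.62 → R0 = 5.83
x·lx·mx: 0, 0, 3.1575, 3.4875, 6.05, 4.78125, 3.72 → Σ = 21.19625
T = 21.19625 / 5.83 = 3.63572… → 3.64

3.64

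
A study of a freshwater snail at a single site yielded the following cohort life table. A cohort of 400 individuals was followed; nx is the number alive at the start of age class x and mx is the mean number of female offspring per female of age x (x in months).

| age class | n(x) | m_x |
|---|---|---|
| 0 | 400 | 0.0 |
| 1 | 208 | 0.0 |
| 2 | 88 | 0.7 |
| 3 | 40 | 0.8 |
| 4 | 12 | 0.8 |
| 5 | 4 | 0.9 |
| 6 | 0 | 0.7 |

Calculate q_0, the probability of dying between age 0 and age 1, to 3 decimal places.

lx = nx/n0 = nx/400: 1, 0.52, 0.22, 0.1, 0.03, 0.01, 0
q_0 = (l_0 − l_1) / l_0 = (1 − 0.52) / 1
     = 0.48 / 1 = 0.48 → 0.480

0.480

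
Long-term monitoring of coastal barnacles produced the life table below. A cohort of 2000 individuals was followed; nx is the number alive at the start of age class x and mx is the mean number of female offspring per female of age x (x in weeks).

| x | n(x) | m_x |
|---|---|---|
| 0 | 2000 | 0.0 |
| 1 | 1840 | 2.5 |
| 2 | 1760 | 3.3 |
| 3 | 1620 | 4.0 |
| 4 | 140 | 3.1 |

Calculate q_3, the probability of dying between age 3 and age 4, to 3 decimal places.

lx = nx/n0 = nx/2000: 1, 0.92, 0.88, 0.81, 0.07
q_3 = (l_3 − l_4) / l_3 = (0.81 − 0.07) / 0.81
     = 0.74 / 0.81 = 0.91358… → 0.914

0.914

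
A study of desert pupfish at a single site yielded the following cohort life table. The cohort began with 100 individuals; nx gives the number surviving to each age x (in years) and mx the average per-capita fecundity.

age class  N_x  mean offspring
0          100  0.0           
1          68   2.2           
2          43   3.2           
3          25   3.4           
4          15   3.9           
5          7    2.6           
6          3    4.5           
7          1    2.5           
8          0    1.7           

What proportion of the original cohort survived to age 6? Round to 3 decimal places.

l_6 = n_6/n_0 = 3/100 = 0.03 → 0.030

0.030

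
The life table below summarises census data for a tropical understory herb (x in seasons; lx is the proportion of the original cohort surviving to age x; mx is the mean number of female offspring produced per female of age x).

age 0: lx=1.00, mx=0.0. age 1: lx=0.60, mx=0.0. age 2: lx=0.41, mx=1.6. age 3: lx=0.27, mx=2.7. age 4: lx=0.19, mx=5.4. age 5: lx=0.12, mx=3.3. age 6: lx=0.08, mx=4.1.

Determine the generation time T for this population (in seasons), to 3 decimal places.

lx·mx: 0, 0, 0.656, 0.729, 1.026, 0.396, 0.328 → R0 = 3.135
x·lx·mx: 0, 0, 1.312, 2.187, 4.104, 1.98, 1.968 → Σ = 11.551
T = 11.551 / 3.135 = 3.68453… → 3.685

3.685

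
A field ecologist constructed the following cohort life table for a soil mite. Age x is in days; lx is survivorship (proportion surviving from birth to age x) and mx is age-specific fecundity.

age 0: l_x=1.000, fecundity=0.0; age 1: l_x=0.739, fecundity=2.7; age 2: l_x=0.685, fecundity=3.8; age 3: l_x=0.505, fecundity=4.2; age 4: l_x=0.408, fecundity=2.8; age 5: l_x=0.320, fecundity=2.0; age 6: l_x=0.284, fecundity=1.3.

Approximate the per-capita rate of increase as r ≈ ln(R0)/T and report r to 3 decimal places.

0.822

R0 = Σ lx·mx = 0 + 1.9953 + 2.603 + 2.121 + 1.1424 + 0.64 + 0.3692 = 8.8709
Σ x·lx·mx = 23.5491; T = 23.5491/8.8709 = 2.65465…
r ≈ ln(R0)/T = ln(8.8709)/2.65465… = 0.82225… → 0.822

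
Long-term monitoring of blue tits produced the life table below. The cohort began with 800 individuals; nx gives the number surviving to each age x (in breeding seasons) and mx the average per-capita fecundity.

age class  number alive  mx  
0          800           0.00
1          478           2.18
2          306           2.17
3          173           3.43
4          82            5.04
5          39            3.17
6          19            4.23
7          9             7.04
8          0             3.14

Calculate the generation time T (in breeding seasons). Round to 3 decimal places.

2.465

lx = nx/n0 = nx/800: 1, 0.5975, 0.3825, 0.21625, 0.1025, 0.04875, 0.02375, 0.01125, 0
lx·mx: 0, 1.30255, 0.830025, 0.741738…, 0.5166, 0.154538…, 0.100463…, 0.0792…, 0 → R0 = 3.725113…
x·lx·mx: 0, 1.30255, 1.66005, 2.225213…, 2.0664, 0.772688…, 0.602775…, 0.5544…, 0 → Σ = 9.184075…
T = 9.184075… / 3.725113… = 2.465449… → 2.465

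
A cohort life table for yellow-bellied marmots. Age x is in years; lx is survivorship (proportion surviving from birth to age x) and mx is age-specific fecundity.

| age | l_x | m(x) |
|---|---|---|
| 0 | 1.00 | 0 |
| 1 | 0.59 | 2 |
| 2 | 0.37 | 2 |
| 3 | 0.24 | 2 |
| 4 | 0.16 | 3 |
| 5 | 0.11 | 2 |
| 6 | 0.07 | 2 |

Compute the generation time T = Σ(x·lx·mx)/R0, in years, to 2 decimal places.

2.46

lx·mx: 0, 1.18, 0.74, 0.48, 0.48, 0.22, 0.14 → R0 = 3.24
x·lx·mx: 0, 1.18, 1.48, 1.44, 1.92, 1.1, 0.84 → Σ = 7.96
T = 7.96 / 3.24 = 2.45679… → 2.46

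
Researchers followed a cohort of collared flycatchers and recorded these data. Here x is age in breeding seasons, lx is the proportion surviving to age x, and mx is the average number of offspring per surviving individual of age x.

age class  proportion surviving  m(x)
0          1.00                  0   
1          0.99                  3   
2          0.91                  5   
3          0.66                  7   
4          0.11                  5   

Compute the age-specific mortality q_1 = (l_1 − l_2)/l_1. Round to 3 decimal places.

0.081

q_1 = (l_1 − l_2) / l_1 = (0.99 − 0.91) / 0.99
     = 0.08 / 0.99 = 0.080808… → 0.081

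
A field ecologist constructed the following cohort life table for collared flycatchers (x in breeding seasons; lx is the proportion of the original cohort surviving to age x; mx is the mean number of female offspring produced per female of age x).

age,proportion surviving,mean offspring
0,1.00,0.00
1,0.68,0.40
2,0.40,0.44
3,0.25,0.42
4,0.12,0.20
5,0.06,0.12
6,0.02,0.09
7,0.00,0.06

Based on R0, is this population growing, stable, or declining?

declining

R0 = Σ lx·mx = 0 + 0.272 + 0.176 + 0.105 + 0.024 + 0.0072 + 0.0018 + 0 = 0.586
R0 < 1, so the population is declining.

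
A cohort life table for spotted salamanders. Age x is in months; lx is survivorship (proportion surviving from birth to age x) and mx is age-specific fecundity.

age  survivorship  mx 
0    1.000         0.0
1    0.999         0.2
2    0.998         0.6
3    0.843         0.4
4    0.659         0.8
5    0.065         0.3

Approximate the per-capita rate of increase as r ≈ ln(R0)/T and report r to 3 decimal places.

R0 = Σ lx·mx = 0 + 0.1998 + 0.5988 + 0.3372 + 0.5272 + 0.0195 = 1.6825
Σ x·lx·mx = 4.6153; T = 4.6153/1.6825 = 2.74312…
r ≈ ln(R0)/T = ln(1.6825)/2.74312… = 0.18967… → 0.190

0.190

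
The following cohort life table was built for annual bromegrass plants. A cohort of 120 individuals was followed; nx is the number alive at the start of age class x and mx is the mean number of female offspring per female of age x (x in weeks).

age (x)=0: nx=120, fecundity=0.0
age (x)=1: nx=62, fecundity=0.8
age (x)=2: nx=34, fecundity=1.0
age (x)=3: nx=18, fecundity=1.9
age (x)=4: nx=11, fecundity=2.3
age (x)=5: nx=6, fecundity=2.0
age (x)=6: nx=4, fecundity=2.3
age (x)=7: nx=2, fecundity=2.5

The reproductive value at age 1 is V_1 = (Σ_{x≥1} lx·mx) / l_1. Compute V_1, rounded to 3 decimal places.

lx = nx/n0 = nx/120: 1, 0.51667…, 0.28333…, 0.15, 0.09167…, 0.05, 0.03333…, 0.01667…
lx·mx for x ≥ 1: 0.413333…, 0.283333…, 0.285, 0.210833…, 0.1, 0.076667…, 0.041667… → sum = 1.410833…
V_1 = 1.410833… / l_1 = 1.410833… / 0.516667… = 2.730645… → 2.731

2.731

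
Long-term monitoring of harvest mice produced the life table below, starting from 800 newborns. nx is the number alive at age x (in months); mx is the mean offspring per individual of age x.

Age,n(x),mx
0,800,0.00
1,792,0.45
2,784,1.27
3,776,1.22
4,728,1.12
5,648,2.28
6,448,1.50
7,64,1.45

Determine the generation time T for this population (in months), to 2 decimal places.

3.83

lx = nx/n0 = nx/800: 1, 0.99, 0.98, 0.97, 0.91, 0.81, 0.56, 0.08
lx·mx: 0, 0.4455, 1.2446, 1.1834, 1.0192, 1.8468, 0.84, 0.116 → R0 = 6.6955
x·lx·mx: 0, 0.4455, 2.4892, 3.5502, 4.0768, 9.234, 5.04, 0.812 → Σ = 25.6477
T = 25.6477 / 6.6955 = 3.830588… → 3.83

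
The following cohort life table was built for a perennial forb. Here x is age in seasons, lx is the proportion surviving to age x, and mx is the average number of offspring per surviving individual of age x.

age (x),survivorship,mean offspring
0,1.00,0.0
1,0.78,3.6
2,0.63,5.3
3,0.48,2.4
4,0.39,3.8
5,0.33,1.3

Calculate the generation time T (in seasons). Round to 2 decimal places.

2.28

lx·mx: 0, 2.808, 3.339, 1.152, 1.482, 0.429 → R0 = 9.21
x·lx·mx: 0, 2.808, 6.678, 3.456, 5.928, 2.145 → Σ = 21.015
T = 21.015 / 9.21 = 2.281759… → 2.28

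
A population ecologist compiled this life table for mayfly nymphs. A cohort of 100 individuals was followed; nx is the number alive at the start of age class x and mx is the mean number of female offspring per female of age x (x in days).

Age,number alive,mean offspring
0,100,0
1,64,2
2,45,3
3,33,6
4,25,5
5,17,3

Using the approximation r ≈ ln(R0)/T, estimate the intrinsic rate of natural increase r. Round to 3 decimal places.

0.675

lx = nx/n0 = nx/100: 1, 0.64, 0.45, 0.33, 0.25, 0.17
R0 = Σ lx·mx = 0 + 1.28 + 1.35 + 1.98 + 1.25 + 0.51 = 6.37
Σ x·lx·mx = 17.47; T = 17.47/6.37 = 2.74254…
r ≈ ln(R0)/T = ln(6.37)/2.74254… = 0.67514… → 0.675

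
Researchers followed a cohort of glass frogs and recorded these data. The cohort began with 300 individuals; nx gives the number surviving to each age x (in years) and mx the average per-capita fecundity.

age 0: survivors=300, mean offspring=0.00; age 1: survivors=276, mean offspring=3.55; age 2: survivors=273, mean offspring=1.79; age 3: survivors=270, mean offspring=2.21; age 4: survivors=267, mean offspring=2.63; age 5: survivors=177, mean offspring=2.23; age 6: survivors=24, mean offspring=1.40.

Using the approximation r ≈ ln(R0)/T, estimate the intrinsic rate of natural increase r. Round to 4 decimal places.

0.8659

lx = nx/n0 = nx/300: 1, 0.92, 0.91, 0.9, 0.89, 0.59, 0.08
R0 = Σ lx·mx = 0 + 3.266 + 1.6289 + 1.989 + 2.3407 + 1.3157 + 0.112 = 10.6523
Σ x·lx·mx = 29.1041; T = 29.1041/10.6523 = 2.73219…
r ≈ ln(R0)/T = ln(10.6523)/2.73219… = 0.86589… → 0.8659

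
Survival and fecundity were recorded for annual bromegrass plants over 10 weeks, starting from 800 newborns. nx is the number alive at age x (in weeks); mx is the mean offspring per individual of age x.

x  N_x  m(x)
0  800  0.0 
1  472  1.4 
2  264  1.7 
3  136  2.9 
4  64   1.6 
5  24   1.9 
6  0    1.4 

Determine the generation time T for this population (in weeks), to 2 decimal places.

2.05

lx = nx/n0 = nx/800: 1, 0.59, 0.33, 0.17, 0.08, 0.03, 0
lx·mx: 0, 0.826, 0.561, 0.493, 0.128, 0.057, 0 → R0 = 2.065
x·lx·mx: 0, 0.826, 1.122, 1.479, 0.512, 0.285, 0 → Σ = 4.224
T = 4.224 / 2.065 = 2.045521… → 2.05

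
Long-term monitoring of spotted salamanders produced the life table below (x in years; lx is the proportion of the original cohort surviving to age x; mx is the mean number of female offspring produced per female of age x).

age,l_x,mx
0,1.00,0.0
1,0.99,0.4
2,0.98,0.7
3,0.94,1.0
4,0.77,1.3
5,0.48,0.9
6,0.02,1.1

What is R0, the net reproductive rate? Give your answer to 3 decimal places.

lx·mx by age: 0, 0.396, 0.686, 0.94, 1.001, 0.432, 0.022
R0 = Σ lx·mx = 3.477 → 3.477

3.477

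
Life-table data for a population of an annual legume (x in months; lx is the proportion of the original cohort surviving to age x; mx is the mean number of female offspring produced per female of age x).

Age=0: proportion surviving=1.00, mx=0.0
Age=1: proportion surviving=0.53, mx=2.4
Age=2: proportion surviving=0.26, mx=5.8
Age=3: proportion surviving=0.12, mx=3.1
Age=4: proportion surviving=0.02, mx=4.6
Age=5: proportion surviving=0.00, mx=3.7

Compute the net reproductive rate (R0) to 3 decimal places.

lx·mx by age: 0, 1.272, 1.508, 0.372, 0.092, 0
R0 = Σ lx·mx = 3.244 → 3.244

3.244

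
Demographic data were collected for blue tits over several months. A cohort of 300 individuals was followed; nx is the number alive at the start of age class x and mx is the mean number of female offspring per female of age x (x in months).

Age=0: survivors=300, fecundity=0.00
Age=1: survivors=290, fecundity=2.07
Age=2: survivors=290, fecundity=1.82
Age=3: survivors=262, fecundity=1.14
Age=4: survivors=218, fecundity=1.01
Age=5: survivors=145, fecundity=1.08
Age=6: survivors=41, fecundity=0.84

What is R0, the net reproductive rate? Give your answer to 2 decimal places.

6.13

lx = nx/n0 = nx/300: 1, 0.96667…, 0.96667…, 0.87333…, 0.72667…, 0.48333…, 0.13667…
lx·mx by age: 0, 2.001…, 1.759333…, 0.9956…, 0.733933…, 0.522…, 0.1148…
R0 = Σ lx·mx = 6.126667… → 6.13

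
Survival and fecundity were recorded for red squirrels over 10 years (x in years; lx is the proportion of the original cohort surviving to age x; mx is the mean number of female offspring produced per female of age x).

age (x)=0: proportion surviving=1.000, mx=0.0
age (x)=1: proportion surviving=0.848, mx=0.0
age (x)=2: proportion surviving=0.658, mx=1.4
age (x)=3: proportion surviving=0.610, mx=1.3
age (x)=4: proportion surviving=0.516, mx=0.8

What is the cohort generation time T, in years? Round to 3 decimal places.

2.761

lx·mx: 0, 0, 0.9212, 0.793, 0.4128 → R0 = 2.127
x·lx·mx: 0, 0, 1.8424, 2.379, 1.6512 → Σ = 5.8726
T = 5.8726 / 2.127 = 2.760978… → 2.761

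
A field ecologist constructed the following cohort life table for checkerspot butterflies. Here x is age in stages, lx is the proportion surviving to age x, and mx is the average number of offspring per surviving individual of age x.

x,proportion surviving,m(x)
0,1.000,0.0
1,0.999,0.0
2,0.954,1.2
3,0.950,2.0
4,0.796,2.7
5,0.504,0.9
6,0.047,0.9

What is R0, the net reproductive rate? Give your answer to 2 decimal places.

lx·mx by age: 0, 0, 1.1448, 1.9, 2.1492, 0.4536, 0.0423
R0 = Σ lx·mx = 5.6899 → 5.69

5.69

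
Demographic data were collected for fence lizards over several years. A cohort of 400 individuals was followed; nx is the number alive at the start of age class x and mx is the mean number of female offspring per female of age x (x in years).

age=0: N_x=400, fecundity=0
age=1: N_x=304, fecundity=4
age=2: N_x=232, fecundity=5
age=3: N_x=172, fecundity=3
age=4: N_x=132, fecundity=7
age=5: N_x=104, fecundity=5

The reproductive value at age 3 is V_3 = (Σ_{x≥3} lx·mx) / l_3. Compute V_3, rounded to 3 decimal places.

11.395

lx = nx/n0 = nx/400: 1, 0.76, 0.58, 0.43, 0.33, 0.26
lx·mx for x ≥ 3: 1.29, 2.31, 1.3 → sum = 4.9
V_3 = 4.9 / l_3 = 4.9 / 0.43 = 11.395349… → 11.395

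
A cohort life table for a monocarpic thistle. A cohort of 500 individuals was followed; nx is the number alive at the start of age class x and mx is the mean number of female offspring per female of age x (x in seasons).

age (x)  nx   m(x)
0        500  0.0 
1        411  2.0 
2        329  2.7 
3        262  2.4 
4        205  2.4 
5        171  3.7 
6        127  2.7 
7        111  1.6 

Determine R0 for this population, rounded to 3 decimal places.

7.969

lx = nx/n0 = nx/500: 1, 0.822, 0.658, 0.524, 0.41, 0.342, 0.254, 0.222
lx·mx by age: 0, 1.644, 1.7766, 1.2576, 0.984, 1.2654, 0.6858, 0.3552
R0 = Σ lx·mx = 7.9686 → 7.969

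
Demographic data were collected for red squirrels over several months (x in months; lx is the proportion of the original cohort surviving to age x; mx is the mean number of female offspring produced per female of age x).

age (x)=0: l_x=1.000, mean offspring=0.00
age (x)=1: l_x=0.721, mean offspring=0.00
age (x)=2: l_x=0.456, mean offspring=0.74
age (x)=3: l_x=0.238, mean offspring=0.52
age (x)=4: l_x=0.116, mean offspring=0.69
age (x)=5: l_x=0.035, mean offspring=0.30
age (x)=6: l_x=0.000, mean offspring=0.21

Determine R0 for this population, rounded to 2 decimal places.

lx·mx by age: 0, 0, 0.33744, 0.12376, 0.08004, 0.0105, 0
R0 = Σ lx·mx = 0.55174 → 0.55

0.55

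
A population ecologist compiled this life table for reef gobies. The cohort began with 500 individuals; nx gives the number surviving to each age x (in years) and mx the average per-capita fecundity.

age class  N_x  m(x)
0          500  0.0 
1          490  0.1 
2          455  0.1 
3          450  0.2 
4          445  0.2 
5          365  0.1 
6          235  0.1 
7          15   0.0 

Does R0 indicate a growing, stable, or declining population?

declining

lx = nx/n0 = nx/500: 1, 0.98, 0.91, 0.9, 0.89, 0.73, 0.47, 0.03
R0 = Σ lx·mx = 0 + 0.098 + 0.091 + 0.18 + 0.178 + 0.073 + 0.047 + 0 = 0.667
R0 < 1, so the population is declining.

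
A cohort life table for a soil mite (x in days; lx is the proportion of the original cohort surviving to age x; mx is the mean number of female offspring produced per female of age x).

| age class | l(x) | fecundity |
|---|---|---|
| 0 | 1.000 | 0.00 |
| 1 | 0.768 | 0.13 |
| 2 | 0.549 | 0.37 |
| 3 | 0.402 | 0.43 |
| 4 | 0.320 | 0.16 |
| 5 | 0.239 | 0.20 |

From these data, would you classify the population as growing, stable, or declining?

R0 = Σ lx·mx = 0 + 0.09984 + 0.20313 + 0.17286 + 0.0512 + 0.0478 = 0.57483
R0 < 1, so the population is declining.

declining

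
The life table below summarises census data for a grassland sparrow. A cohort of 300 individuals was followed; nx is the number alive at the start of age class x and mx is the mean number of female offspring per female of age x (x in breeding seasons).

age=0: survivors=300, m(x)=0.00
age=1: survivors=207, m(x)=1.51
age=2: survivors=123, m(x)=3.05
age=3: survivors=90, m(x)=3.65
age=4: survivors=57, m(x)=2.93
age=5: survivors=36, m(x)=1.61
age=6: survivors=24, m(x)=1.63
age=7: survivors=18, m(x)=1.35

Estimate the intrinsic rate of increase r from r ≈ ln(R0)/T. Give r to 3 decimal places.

0.562

lx = nx/n0 = nx/300: 1, 0.69, 0.41, 0.3, 0.19, 0.12, 0.08, 0.06
R0 = Σ lx·mx = 0 + 1.0419 + 1.2505 + 1.095 + 0.5567 + 0.1932 + 0.1304 + 0.081 = 4.3487
Σ x·lx·mx = 11.3701; T = 11.3701/4.3487 = 2.6146…
r ≈ ln(R0)/T = ln(4.3487)/2.6146… = 0.56218… → 0.562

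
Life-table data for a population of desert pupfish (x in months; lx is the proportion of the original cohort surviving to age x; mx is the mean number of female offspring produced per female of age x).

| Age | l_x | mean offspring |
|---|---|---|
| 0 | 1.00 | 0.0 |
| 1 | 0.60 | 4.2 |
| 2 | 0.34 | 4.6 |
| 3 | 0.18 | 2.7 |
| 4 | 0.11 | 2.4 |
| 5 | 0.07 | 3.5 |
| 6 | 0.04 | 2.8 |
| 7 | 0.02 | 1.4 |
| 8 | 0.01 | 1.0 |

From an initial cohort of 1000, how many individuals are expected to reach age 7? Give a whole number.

Expected survivors = N0 · l_7 = 1000 × 0.02 = 20 → 20

20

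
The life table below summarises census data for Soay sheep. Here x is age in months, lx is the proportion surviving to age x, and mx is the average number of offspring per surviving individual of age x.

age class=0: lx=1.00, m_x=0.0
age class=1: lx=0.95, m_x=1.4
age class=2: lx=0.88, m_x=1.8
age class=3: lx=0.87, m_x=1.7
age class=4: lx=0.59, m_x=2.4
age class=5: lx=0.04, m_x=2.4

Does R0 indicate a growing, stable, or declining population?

growing

R0 = Σ lx·mx = 0 + 1.33 + 1.584 + 1.479 + 1.416 + 0.096 = 5.905
R0 > 1, so the population is growing.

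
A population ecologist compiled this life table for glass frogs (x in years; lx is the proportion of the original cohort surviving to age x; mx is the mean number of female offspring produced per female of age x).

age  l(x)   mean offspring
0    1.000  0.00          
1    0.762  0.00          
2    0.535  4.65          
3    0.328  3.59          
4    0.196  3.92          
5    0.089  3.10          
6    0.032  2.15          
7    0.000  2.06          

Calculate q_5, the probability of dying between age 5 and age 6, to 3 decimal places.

q_5 = (l_5 − l_6) / l_5 = (0.089 − 0.032) / 0.089
     = 0.057 / 0.089 = 0.640449… → 0.640

0.640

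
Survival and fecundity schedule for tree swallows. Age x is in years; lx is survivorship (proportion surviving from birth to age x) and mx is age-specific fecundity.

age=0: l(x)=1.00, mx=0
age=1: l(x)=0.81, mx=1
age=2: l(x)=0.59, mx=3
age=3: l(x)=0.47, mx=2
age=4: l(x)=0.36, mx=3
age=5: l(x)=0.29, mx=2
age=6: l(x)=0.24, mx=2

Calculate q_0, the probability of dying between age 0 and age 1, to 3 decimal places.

q_0 = (l_0 − l_1) / l_0 = (1 − 0.81) / 1
     = 0.19 / 1 = 0.19 → 0.190

0.190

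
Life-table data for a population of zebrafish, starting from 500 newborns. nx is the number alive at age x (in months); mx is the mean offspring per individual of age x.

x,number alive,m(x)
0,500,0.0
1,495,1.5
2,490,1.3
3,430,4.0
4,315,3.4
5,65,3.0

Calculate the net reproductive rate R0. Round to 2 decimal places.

lx = nx/n0 = nx/500: 1, 0.99, 0.98, 0.86, 0.63, 0.13
lx·mx by age: 0, 1.485, 1.274, 3.44, 2.142, 0.39
R0 = Σ lx·mx = 8.731 → 8.73

8.73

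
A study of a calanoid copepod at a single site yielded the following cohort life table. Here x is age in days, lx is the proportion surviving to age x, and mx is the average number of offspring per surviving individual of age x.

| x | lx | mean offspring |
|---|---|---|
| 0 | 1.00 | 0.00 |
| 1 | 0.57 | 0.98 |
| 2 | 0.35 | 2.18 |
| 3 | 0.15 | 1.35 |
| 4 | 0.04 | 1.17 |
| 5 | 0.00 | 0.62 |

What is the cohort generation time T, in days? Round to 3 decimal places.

lx·mx: 0, 0.5586, 0.763, 0.2025, 0.0468, 0 → R0 = 1.5709
x·lx·mx: 0, 0.5586, 1.526, 0.6075, 0.1872, 0 → Σ = 2.8793
T = 2.8793 / 1.5709 = 1.832898… → 1.833

1.833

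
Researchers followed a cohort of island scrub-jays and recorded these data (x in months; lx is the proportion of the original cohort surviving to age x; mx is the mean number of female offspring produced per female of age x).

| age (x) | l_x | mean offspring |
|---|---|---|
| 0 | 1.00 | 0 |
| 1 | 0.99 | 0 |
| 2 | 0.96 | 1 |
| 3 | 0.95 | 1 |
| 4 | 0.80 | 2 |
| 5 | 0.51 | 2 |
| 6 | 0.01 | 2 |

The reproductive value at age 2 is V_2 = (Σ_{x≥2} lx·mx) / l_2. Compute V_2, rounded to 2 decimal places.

lx·mx for x ≥ 2: 0.96, 0.95, 1.6, 1.02, 0.02 → sum = 4.55
V_2 = 4.55 / l_2 = 4.55 / 0.96 = 4.739583… → 4.74

4.74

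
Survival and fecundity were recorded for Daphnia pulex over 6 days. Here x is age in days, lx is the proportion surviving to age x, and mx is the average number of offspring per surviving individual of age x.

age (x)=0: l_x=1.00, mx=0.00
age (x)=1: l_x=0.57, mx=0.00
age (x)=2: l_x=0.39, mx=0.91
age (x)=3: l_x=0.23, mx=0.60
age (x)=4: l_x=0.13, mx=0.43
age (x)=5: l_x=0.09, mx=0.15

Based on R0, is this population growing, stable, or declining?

R0 = Σ lx·mx = 0 + 0 + 0.3549 + 0.138 + 0.0559 + 0.0135 = 0.5623
R0 < 1, so the population is declining.

declining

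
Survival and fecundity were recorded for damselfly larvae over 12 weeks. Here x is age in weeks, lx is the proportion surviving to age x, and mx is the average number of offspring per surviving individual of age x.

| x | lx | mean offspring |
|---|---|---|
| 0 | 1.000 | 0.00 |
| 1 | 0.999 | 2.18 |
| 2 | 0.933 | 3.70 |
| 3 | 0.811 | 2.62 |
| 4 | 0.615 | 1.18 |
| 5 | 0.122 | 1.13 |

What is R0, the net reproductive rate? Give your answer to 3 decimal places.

lx·mx by age: 0, 2.17782, 3.4521, 2.12482, 0.7257, 0.13786
R0 = Σ lx·mx = 8.6183 → 8.618

8.618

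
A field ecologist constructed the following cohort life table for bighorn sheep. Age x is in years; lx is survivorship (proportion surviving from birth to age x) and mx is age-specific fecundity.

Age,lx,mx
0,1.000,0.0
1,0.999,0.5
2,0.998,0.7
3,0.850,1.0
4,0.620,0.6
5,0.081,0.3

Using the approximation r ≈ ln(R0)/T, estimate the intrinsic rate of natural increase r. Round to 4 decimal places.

R0 = Σ lx·mx = 0 + 0.4995 + 0.6986 + 0.85 + 0.372 + 0.0243 = 2.4444
Σ x·lx·mx = 6.0562; T = 6.0562/2.4444 = 2.47758…
r ≈ ln(R0)/T = ln(2.4444)/2.47758… = 0.360755… → 0.3608

0.3608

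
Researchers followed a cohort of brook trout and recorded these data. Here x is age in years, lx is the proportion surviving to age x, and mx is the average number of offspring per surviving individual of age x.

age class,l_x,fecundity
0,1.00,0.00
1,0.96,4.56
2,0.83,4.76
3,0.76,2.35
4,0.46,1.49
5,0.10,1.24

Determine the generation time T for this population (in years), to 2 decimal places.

1.92

lx·mx: 0, 4.3776, 3.9508, 1.786, 0.6854, 0.124 → R0 = 10.9238
x·lx·mx: 0, 4.3776, 7.9016, 5.358, 2.7416, 0.62 → Σ = 20.9988
T = 20.9988 / 10.9238 = 1.922298… → 1.92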